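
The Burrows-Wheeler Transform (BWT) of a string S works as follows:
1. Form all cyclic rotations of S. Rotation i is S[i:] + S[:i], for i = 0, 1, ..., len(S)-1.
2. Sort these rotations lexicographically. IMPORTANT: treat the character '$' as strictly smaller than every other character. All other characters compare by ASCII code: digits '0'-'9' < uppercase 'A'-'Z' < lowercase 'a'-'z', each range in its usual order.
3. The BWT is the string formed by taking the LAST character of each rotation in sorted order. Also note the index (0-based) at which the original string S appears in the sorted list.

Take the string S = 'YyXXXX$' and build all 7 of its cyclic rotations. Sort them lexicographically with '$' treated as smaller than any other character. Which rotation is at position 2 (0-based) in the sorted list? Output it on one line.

All 7 rotations (rotation i = S[i:]+S[:i]):
  rot[0] = YyXXXX$
  rot[1] = yXXXX$Y
  rot[2] = XXXX$Yy
  rot[3] = XXX$YyX
  rot[4] = XX$YyXX
  rot[5] = X$YyXXX
  rot[6] = $YyXXXX
Sorted (with $ < everything):
  sorted[0] = $YyXXXX
  sorted[1] = X$YyXXX
  sorted[2] = XX$YyXX
  sorted[3] = XXX$YyX
  sorted[4] = XXXX$Yy
  sorted[5] = YyXXXX$
  sorted[6] = yXXXX$Y
sorted[2] = XX$YyXX

Answer: XX$YyXX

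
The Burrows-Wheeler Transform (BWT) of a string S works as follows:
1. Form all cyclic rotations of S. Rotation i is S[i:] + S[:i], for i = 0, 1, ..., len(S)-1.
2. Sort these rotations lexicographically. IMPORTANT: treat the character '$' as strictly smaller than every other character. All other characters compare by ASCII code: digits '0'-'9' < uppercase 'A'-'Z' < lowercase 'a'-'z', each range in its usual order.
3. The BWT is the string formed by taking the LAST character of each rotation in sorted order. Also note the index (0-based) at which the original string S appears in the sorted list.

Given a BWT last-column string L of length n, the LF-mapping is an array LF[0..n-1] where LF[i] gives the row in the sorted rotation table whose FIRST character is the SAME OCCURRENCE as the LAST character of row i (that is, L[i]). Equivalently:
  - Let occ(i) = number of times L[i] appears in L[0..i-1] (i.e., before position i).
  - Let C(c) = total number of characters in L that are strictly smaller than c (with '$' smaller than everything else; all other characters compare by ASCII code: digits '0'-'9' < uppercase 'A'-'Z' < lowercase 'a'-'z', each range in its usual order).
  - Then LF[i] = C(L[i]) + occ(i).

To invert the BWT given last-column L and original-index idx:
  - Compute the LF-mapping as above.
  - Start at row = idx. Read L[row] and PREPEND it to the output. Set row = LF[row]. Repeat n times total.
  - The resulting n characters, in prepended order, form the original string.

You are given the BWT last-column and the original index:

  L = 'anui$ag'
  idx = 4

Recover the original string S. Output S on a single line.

Answer: iguana$

Derivation:
LF mapping: 1 5 6 4 0 2 3
Walk LF starting at row 4, prepending L[row]:
  step 1: row=4, L[4]='$', prepend. Next row=LF[4]=0
  step 2: row=0, L[0]='a', prepend. Next row=LF[0]=1
  step 3: row=1, L[1]='n', prepend. Next row=LF[1]=5
  step 4: row=5, L[5]='a', prepend. Next row=LF[5]=2
  step 5: row=2, L[2]='u', prepend. Next row=LF[2]=6
  step 6: row=6, L[6]='g', prepend. Next row=LF[6]=3
  step 7: row=3, L[3]='i', prepend. Next row=LF[3]=4
Reversed output: iguana$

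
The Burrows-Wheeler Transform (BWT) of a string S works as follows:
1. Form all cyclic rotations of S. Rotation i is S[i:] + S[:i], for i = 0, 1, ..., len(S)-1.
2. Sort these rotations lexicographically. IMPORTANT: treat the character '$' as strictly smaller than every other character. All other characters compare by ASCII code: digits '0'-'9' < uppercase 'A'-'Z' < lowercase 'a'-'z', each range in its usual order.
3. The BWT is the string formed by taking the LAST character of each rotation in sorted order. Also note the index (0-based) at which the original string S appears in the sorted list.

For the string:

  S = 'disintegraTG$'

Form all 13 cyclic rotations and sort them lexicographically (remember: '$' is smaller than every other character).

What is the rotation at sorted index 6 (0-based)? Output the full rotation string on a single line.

All 13 rotations (rotation i = S[i:]+S[:i]):
  rot[0] = disintegraTG$
  rot[1] = isintegraTG$d
  rot[2] = sintegraTG$di
  rot[3] = integraTG$dis
  rot[4] = ntegraTG$disi
  rot[5] = tegraTG$disin
  rot[6] = egraTG$disint
  rot[7] = graTG$disinte
  rot[8] = raTG$disinteg
  rot[9] = aTG$disintegr
  rot[10] = TG$disintegra
  rot[11] = G$disintegraT
  rot[12] = $disintegraTG
Sorted (with $ < everything):
  sorted[0] = $disintegraTG
  sorted[1] = G$disintegraT
  sorted[2] = TG$disintegra
  sorted[3] = aTG$disintegr
  sorted[4] = disintegraTG$
  sorted[5] = egraTG$disint
  sorted[6] = graTG$disinte
  sorted[7] = integraTG$dis
  sorted[8] = isintegraTG$d
  sorted[9] = ntegraTG$disi
  sorted[10] = raTG$disinteg
  sorted[11] = sintegraTG$di
  sorted[12] = tegraTG$disin
sorted[6] = graTG$disinte

Answer: graTG$disinte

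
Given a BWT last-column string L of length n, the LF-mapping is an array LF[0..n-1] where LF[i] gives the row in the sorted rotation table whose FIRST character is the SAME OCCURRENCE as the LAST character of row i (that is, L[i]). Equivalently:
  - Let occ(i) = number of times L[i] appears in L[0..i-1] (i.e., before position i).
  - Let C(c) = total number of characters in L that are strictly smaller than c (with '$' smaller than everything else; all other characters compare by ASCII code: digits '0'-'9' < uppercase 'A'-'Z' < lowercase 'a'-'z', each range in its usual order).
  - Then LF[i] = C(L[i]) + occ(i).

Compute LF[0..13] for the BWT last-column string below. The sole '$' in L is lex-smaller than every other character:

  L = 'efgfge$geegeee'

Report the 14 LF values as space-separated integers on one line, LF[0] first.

Char counts: '$':1, 'e':7, 'f':2, 'g':4
C (first-col start): C('$')=0, C('e')=1, C('f')=8, C('g')=10
L[0]='e': occ=0, LF[0]=C('e')+0=1+0=1
L[1]='f': occ=0, LF[1]=C('f')+0=8+0=8
L[2]='g': occ=0, LF[2]=C('g')+0=10+0=10
L[3]='f': occ=1, LF[3]=C('f')+1=8+1=9
L[4]='g': occ=1, LF[4]=C('g')+1=10+1=11
L[5]='e': occ=1, LF[5]=C('e')+1=1+1=2
L[6]='$': occ=0, LF[6]=C('$')+0=0+0=0
L[7]='g': occ=2, LF[7]=C('g')+2=10+2=12
L[8]='e': occ=2, LF[8]=C('e')+2=1+2=3
L[9]='e': occ=3, LF[9]=C('e')+3=1+3=4
L[10]='g': occ=3, LF[10]=C('g')+3=10+3=13
L[11]='e': occ=4, LF[11]=C('e')+4=1+4=5
L[12]='e': occ=5, LF[12]=C('e')+5=1+5=6
L[13]='e': occ=6, LF[13]=C('e')+6=1+6=7

Answer: 1 8 10 9 11 2 0 12 3 4 13 5 6 7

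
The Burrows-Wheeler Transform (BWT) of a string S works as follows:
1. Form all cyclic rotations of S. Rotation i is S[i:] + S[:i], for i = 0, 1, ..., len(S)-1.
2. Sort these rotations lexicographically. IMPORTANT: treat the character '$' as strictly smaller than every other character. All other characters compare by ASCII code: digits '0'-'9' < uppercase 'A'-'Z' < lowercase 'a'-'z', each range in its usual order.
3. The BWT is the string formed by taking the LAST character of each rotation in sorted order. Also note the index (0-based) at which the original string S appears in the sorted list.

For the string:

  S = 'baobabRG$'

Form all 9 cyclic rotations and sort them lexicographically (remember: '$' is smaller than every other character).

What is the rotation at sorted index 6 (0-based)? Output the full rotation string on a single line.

All 9 rotations (rotation i = S[i:]+S[:i]):
  rot[0] = baobabRG$
  rot[1] = aobabRG$b
  rot[2] = obabRG$ba
  rot[3] = babRG$bao
  rot[4] = abRG$baob
  rot[5] = bRG$baoba
  rot[6] = RG$baobab
  rot[7] = G$baobabR
  rot[8] = $baobabRG
Sorted (with $ < everything):
  sorted[0] = $baobabRG
  sorted[1] = G$baobabR
  sorted[2] = RG$baobab
  sorted[3] = abRG$baob
  sorted[4] = aobabRG$b
  sorted[5] = bRG$baoba
  sorted[6] = babRG$bao
  sorted[7] = baobabRG$
  sorted[8] = obabRG$ba
sorted[6] = babRG$bao

Answer: babRG$bao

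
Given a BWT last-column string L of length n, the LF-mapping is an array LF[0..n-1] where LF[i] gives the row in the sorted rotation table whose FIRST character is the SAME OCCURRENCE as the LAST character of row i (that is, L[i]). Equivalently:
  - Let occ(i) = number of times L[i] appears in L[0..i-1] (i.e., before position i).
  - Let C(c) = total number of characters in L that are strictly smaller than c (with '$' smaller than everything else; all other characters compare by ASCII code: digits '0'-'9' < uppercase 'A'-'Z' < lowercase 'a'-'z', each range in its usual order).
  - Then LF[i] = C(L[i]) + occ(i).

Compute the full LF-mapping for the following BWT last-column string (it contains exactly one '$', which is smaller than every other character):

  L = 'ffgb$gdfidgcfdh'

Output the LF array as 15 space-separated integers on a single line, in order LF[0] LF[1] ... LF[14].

Char counts: '$':1, 'b':1, 'c':1, 'd':3, 'f':4, 'g':3, 'h':1, 'i':1
C (first-col start): C('$')=0, C('b')=1, C('c')=2, C('d')=3, C('f')=6, C('g')=10, C('h')=13, C('i')=14
L[0]='f': occ=0, LF[0]=C('f')+0=6+0=6
L[1]='f': occ=1, LF[1]=C('f')+1=6+1=7
L[2]='g': occ=0, LF[2]=C('g')+0=10+0=10
L[3]='b': occ=0, LF[3]=C('b')+0=1+0=1
L[4]='$': occ=0, LF[4]=C('$')+0=0+0=0
L[5]='g': occ=1, LF[5]=C('g')+1=10+1=11
L[6]='d': occ=0, LF[6]=C('d')+0=3+0=3
L[7]='f': occ=2, LF[7]=C('f')+2=6+2=8
L[8]='i': occ=0, LF[8]=C('i')+0=14+0=14
L[9]='d': occ=1, LF[9]=C('d')+1=3+1=4
L[10]='g': occ=2, LF[10]=C('g')+2=10+2=12
L[11]='c': occ=0, LF[11]=C('c')+0=2+0=2
L[12]='f': occ=3, LF[12]=C('f')+3=6+3=9
L[13]='d': occ=2, LF[13]=C('d')+2=3+2=5
L[14]='h': occ=0, LF[14]=C('h')+0=13+0=13

Answer: 6 7 10 1 0 11 3 8 14 4 12 2 9 5 13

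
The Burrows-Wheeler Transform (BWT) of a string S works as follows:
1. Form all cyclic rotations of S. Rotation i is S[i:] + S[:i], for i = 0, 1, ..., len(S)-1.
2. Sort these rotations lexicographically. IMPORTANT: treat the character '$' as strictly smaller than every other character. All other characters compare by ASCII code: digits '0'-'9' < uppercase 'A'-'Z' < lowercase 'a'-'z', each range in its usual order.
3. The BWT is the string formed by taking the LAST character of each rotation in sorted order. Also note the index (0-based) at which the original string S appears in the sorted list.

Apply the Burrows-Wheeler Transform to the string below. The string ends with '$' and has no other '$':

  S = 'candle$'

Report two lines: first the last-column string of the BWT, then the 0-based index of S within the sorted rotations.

Answer: ec$nlda
2

Derivation:
All 7 rotations (rotation i = S[i:]+S[:i]):
  rot[0] = candle$
  rot[1] = andle$c
  rot[2] = ndle$ca
  rot[3] = dle$can
  rot[4] = le$cand
  rot[5] = e$candl
  rot[6] = $candle
Sorted (with $ < everything):
  sorted[0] = $candle  (last char: 'e')
  sorted[1] = andle$c  (last char: 'c')
  sorted[2] = candle$  (last char: '$')
  sorted[3] = dle$can  (last char: 'n')
  sorted[4] = e$candl  (last char: 'l')
  sorted[5] = le$cand  (last char: 'd')
  sorted[6] = ndle$ca  (last char: 'a')
Last column: ec$nlda
Original string S is at sorted index 2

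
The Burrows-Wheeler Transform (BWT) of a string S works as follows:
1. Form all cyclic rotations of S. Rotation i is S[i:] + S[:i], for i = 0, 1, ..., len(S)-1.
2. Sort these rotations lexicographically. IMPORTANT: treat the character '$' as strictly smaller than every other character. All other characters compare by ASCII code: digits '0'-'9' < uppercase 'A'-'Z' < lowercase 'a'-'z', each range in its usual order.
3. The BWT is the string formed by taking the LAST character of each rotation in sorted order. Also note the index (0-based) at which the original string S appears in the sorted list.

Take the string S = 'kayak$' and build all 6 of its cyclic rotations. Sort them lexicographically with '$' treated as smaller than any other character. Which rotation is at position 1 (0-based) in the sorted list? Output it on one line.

All 6 rotations (rotation i = S[i:]+S[:i]):
  rot[0] = kayak$
  rot[1] = ayak$k
  rot[2] = yak$ka
  rot[3] = ak$kay
  rot[4] = k$kaya
  rot[5] = $kayak
Sorted (with $ < everything):
  sorted[0] = $kayak
  sorted[1] = ak$kay
  sorted[2] = ayak$k
  sorted[3] = k$kaya
  sorted[4] = kayak$
  sorted[5] = yak$ka
sorted[1] = ak$kay

Answer: ak$kay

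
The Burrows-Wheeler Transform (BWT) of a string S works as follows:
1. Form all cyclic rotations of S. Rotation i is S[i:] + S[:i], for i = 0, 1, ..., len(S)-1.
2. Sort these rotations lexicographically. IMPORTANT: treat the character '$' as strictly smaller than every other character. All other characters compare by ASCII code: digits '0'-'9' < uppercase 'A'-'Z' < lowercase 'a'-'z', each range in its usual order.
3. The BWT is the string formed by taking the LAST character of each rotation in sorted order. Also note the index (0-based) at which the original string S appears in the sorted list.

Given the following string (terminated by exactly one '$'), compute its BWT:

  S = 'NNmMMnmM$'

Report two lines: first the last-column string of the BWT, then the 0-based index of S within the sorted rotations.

Answer: MmmM$NnNM
4

Derivation:
All 9 rotations (rotation i = S[i:]+S[:i]):
  rot[0] = NNmMMnmM$
  rot[1] = NmMMnmM$N
  rot[2] = mMMnmM$NN
  rot[3] = MMnmM$NNm
  rot[4] = MnmM$NNmM
  rot[5] = nmM$NNmMM
  rot[6] = mM$NNmMMn
  rot[7] = M$NNmMMnm
  rot[8] = $NNmMMnmM
Sorted (with $ < everything):
  sorted[0] = $NNmMMnmM  (last char: 'M')
  sorted[1] = M$NNmMMnm  (last char: 'm')
  sorted[2] = MMnmM$NNm  (last char: 'm')
  sorted[3] = MnmM$NNmM  (last char: 'M')
  sorted[4] = NNmMMnmM$  (last char: '$')
  sorted[5] = NmMMnmM$N  (last char: 'N')
  sorted[6] = mM$NNmMMn  (last char: 'n')
  sorted[7] = mMMnmM$NN  (last char: 'N')
  sorted[8] = nmM$NNmMM  (last char: 'M')
Last column: MmmM$NnNM
Original string S is at sorted index 4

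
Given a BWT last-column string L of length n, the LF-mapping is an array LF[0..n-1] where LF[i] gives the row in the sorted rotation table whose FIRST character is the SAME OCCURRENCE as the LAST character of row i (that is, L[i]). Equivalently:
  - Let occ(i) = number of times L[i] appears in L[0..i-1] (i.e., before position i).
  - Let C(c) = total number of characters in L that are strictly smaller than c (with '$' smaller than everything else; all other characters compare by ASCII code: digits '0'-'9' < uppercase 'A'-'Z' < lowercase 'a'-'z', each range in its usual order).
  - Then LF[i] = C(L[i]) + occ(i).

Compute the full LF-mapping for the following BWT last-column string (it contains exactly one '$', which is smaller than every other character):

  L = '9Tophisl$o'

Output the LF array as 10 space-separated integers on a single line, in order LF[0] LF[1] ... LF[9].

Char counts: '$':1, '9':1, 'T':1, 'h':1, 'i':1, 'l':1, 'o':2, 'p':1, 's':1
C (first-col start): C('$')=0, C('9')=1, C('T')=2, C('h')=3, C('i')=4, C('l')=5, C('o')=6, C('p')=8, C('s')=9
L[0]='9': occ=0, LF[0]=C('9')+0=1+0=1
L[1]='T': occ=0, LF[1]=C('T')+0=2+0=2
L[2]='o': occ=0, LF[2]=C('o')+0=6+0=6
L[3]='p': occ=0, LF[3]=C('p')+0=8+0=8
L[4]='h': occ=0, LF[4]=C('h')+0=3+0=3
L[5]='i': occ=0, LF[5]=C('i')+0=4+0=4
L[6]='s': occ=0, LF[6]=C('s')+0=9+0=9
L[7]='l': occ=0, LF[7]=C('l')+0=5+0=5
L[8]='$': occ=0, LF[8]=C('$')+0=0+0=0
L[9]='o': occ=1, LF[9]=C('o')+1=6+1=7

Answer: 1 2 6 8 3 4 9 5 0 7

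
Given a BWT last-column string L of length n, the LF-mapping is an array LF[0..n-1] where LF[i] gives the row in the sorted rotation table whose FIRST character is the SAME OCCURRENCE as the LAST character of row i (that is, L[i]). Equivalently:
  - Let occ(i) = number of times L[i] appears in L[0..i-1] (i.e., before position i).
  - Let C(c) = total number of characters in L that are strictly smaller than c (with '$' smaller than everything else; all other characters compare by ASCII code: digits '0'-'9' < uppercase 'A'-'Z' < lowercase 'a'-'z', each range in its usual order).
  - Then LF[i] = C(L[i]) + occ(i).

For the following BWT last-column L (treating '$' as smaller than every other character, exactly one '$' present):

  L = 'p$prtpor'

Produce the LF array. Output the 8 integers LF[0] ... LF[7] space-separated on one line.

Char counts: '$':1, 'o':1, 'p':3, 'r':2, 't':1
C (first-col start): C('$')=0, C('o')=1, C('p')=2, C('r')=5, C('t')=7
L[0]='p': occ=0, LF[0]=C('p')+0=2+0=2
L[1]='$': occ=0, LF[1]=C('$')+0=0+0=0
L[2]='p': occ=1, LF[2]=C('p')+1=2+1=3
L[3]='r': occ=0, LF[3]=C('r')+0=5+0=5
L[4]='t': occ=0, LF[4]=C('t')+0=7+0=7
L[5]='p': occ=2, LF[5]=C('p')+2=2+2=4
L[6]='o': occ=0, LF[6]=C('o')+0=1+0=1
L[7]='r': occ=1, LF[7]=C('r')+1=5+1=6

Answer: 2 0 3 5 7 4 1 6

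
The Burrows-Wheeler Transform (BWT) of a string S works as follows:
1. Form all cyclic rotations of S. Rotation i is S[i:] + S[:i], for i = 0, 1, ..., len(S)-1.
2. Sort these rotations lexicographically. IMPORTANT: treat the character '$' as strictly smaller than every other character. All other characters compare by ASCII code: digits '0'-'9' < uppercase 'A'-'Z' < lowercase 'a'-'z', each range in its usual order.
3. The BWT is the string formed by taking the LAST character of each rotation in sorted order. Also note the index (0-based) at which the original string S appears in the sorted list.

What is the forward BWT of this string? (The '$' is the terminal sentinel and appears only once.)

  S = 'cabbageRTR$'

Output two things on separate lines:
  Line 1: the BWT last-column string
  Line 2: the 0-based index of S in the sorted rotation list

All 11 rotations (rotation i = S[i:]+S[:i]):
  rot[0] = cabbageRTR$
  rot[1] = abbageRTR$c
  rot[2] = bbageRTR$ca
  rot[3] = bageRTR$cab
  rot[4] = ageRTR$cabb
  rot[5] = geRTR$cabba
  rot[6] = eRTR$cabbag
  rot[7] = RTR$cabbage
  rot[8] = TR$cabbageR
  rot[9] = R$cabbageRT
  rot[10] = $cabbageRTR
Sorted (with $ < everything):
  sorted[0] = $cabbageRTR  (last char: 'R')
  sorted[1] = R$cabbageRT  (last char: 'T')
  sorted[2] = RTR$cabbage  (last char: 'e')
  sorted[3] = TR$cabbageR  (last char: 'R')
  sorted[4] = abbageRTR$c  (last char: 'c')
  sorted[5] = ageRTR$cabb  (last char: 'b')
  sorted[6] = bageRTR$cab  (last char: 'b')
  sorted[7] = bbageRTR$ca  (last char: 'a')
  sorted[8] = cabbageRTR$  (last char: '$')
  sorted[9] = eRTR$cabbag  (last char: 'g')
  sorted[10] = geRTR$cabba  (last char: 'a')
Last column: RTeRcbba$ga
Original string S is at sorted index 8

Answer: RTeRcbba$ga
8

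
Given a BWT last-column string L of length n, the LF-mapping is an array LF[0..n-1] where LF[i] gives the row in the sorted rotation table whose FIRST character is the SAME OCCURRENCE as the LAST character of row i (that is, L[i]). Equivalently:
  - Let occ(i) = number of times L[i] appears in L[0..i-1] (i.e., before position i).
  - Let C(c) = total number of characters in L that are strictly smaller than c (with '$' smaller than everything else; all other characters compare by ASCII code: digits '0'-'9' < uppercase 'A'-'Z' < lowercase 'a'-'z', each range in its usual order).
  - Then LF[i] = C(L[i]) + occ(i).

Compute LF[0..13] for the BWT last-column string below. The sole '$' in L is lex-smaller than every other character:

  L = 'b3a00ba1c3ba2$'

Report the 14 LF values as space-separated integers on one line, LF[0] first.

Answer: 10 5 7 1 2 11 8 3 13 6 12 9 4 0

Derivation:
Char counts: '$':1, '0':2, '1':1, '2':1, '3':2, 'a':3, 'b':3, 'c':1
C (first-col start): C('$')=0, C('0')=1, C('1')=3, C('2')=4, C('3')=5, C('a')=7, C('b')=10, C('c')=13
L[0]='b': occ=0, LF[0]=C('b')+0=10+0=10
L[1]='3': occ=0, LF[1]=C('3')+0=5+0=5
L[2]='a': occ=0, LF[2]=C('a')+0=7+0=7
L[3]='0': occ=0, LF[3]=C('0')+0=1+0=1
L[4]='0': occ=1, LF[4]=C('0')+1=1+1=2
L[5]='b': occ=1, LF[5]=C('b')+1=10+1=11
L[6]='a': occ=1, LF[6]=C('a')+1=7+1=8
L[7]='1': occ=0, LF[7]=C('1')+0=3+0=3
L[8]='c': occ=0, LF[8]=C('c')+0=13+0=13
L[9]='3': occ=1, LF[9]=C('3')+1=5+1=6
L[10]='b': occ=2, LF[10]=C('b')+2=10+2=12
L[11]='a': occ=2, LF[11]=C('a')+2=7+2=9
L[12]='2': occ=0, LF[12]=C('2')+0=4+0=4
L[13]='$': occ=0, LF[13]=C('$')+0=0+0=0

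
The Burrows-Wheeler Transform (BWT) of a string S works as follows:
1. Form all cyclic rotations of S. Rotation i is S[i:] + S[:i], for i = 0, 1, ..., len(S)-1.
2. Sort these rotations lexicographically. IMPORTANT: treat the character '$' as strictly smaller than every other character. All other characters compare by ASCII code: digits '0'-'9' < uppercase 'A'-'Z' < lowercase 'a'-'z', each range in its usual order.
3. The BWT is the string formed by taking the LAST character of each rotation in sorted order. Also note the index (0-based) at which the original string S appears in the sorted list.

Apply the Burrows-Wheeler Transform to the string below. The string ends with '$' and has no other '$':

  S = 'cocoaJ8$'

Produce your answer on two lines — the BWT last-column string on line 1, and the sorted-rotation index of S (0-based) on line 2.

All 8 rotations (rotation i = S[i:]+S[:i]):
  rot[0] = cocoaJ8$
  rot[1] = ocoaJ8$c
  rot[2] = coaJ8$co
  rot[3] = oaJ8$coc
  rot[4] = aJ8$coco
  rot[5] = J8$cocoa
  rot[6] = 8$cocoaJ
  rot[7] = $cocoaJ8
Sorted (with $ < everything):
  sorted[0] = $cocoaJ8  (last char: '8')
  sorted[1] = 8$cocoaJ  (last char: 'J')
  sorted[2] = J8$cocoa  (last char: 'a')
  sorted[3] = aJ8$coco  (last char: 'o')
  sorted[4] = coaJ8$co  (last char: 'o')
  sorted[5] = cocoaJ8$  (last char: '$')
  sorted[6] = oaJ8$coc  (last char: 'c')
  sorted[7] = ocoaJ8$c  (last char: 'c')
Last column: 8Jaoo$cc
Original string S is at sorted index 5

Answer: 8Jaoo$cc
5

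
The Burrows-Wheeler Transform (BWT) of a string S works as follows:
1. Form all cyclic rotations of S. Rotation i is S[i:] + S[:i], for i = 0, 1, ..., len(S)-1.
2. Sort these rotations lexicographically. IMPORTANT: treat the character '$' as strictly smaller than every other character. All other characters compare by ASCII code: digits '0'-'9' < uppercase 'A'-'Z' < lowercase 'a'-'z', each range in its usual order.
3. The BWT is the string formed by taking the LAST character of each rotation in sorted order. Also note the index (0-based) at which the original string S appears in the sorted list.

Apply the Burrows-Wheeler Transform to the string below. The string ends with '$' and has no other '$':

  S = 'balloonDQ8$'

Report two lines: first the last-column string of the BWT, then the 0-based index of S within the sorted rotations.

All 11 rotations (rotation i = S[i:]+S[:i]):
  rot[0] = balloonDQ8$
  rot[1] = alloonDQ8$b
  rot[2] = lloonDQ8$ba
  rot[3] = loonDQ8$bal
  rot[4] = oonDQ8$ball
  rot[5] = onDQ8$ballo
  rot[6] = nDQ8$balloo
  rot[7] = DQ8$balloon
  rot[8] = Q8$balloonD
  rot[9] = 8$balloonDQ
  rot[10] = $balloonDQ8
Sorted (with $ < everything):
  sorted[0] = $balloonDQ8  (last char: '8')
  sorted[1] = 8$balloonDQ  (last char: 'Q')
  sorted[2] = DQ8$balloon  (last char: 'n')
  sorted[3] = Q8$balloonD  (last char: 'D')
  sorted[4] = alloonDQ8$b  (last char: 'b')
  sorted[5] = balloonDQ8$  (last char: '$')
  sorted[6] = lloonDQ8$ba  (last char: 'a')
  sorted[7] = loonDQ8$bal  (last char: 'l')
  sorted[8] = nDQ8$balloo  (last char: 'o')
  sorted[9] = onDQ8$ballo  (last char: 'o')
  sorted[10] = oonDQ8$ball  (last char: 'l')
Last column: 8QnDb$alool
Original string S is at sorted index 5

Answer: 8QnDb$alool
5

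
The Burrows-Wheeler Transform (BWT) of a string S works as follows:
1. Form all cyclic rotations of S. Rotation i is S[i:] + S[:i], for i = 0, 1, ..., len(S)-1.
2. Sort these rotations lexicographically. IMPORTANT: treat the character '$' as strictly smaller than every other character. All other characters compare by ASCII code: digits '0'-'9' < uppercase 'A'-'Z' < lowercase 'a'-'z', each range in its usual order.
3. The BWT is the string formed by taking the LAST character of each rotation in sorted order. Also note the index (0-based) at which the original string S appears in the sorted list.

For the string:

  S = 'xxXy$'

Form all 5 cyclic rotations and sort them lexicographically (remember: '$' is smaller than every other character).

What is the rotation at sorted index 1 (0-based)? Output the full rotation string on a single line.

Answer: Xy$xx

Derivation:
All 5 rotations (rotation i = S[i:]+S[:i]):
  rot[0] = xxXy$
  rot[1] = xXy$x
  rot[2] = Xy$xx
  rot[3] = y$xxX
  rot[4] = $xxXy
Sorted (with $ < everything):
  sorted[0] = $xxXy
  sorted[1] = Xy$xx
  sorted[2] = xXy$x
  sorted[3] = xxXy$
  sorted[4] = y$xxX
sorted[1] = Xy$xx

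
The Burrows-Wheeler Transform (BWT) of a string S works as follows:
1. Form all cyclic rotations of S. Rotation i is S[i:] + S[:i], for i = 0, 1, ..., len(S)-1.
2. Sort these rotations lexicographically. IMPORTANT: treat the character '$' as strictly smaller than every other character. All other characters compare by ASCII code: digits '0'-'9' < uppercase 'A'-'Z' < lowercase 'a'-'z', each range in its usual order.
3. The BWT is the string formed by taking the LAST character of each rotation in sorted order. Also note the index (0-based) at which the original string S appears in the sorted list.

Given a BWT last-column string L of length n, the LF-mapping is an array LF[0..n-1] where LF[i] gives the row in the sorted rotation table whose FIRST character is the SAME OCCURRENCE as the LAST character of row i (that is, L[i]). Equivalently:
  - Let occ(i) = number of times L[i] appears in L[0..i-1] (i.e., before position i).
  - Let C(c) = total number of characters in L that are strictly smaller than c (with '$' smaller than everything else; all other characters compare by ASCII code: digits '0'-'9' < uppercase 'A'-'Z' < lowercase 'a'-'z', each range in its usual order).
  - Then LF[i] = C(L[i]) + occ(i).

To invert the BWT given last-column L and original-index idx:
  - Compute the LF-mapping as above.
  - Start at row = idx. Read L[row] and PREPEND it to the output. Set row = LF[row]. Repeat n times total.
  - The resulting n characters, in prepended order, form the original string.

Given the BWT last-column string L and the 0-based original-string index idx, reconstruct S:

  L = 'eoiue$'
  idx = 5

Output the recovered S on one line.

LF mapping: 1 4 3 5 2 0
Walk LF starting at row 5, prepending L[row]:
  step 1: row=5, L[5]='$', prepend. Next row=LF[5]=0
  step 2: row=0, L[0]='e', prepend. Next row=LF[0]=1
  step 3: row=1, L[1]='o', prepend. Next row=LF[1]=4
  step 4: row=4, L[4]='e', prepend. Next row=LF[4]=2
  step 5: row=2, L[2]='i', prepend. Next row=LF[2]=3
  step 6: row=3, L[3]='u', prepend. Next row=LF[3]=5
Reversed output: uieoe$

Answer: uieoe$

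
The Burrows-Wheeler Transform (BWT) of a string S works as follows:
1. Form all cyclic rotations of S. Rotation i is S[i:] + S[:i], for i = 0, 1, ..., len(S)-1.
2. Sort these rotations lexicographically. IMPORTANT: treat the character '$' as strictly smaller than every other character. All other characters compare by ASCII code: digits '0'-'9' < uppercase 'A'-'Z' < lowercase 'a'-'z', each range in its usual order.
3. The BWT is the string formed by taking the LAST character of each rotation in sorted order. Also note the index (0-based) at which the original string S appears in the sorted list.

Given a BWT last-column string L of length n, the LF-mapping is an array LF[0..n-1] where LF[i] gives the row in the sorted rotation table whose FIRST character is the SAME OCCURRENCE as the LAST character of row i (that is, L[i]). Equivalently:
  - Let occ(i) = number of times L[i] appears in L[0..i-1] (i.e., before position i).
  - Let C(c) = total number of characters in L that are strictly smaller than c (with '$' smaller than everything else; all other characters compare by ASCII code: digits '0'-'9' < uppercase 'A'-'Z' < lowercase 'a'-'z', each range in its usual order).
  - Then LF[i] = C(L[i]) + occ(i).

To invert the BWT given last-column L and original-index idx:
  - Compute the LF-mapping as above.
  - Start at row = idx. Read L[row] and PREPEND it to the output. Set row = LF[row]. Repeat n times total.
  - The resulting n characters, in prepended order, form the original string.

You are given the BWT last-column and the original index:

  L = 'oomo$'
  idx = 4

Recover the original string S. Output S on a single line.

LF mapping: 2 3 1 4 0
Walk LF starting at row 4, prepending L[row]:
  step 1: row=4, L[4]='$', prepend. Next row=LF[4]=0
  step 2: row=0, L[0]='o', prepend. Next row=LF[0]=2
  step 3: row=2, L[2]='m', prepend. Next row=LF[2]=1
  step 4: row=1, L[1]='o', prepend. Next row=LF[1]=3
  step 5: row=3, L[3]='o', prepend. Next row=LF[3]=4
Reversed output: oomo$

Answer: oomo$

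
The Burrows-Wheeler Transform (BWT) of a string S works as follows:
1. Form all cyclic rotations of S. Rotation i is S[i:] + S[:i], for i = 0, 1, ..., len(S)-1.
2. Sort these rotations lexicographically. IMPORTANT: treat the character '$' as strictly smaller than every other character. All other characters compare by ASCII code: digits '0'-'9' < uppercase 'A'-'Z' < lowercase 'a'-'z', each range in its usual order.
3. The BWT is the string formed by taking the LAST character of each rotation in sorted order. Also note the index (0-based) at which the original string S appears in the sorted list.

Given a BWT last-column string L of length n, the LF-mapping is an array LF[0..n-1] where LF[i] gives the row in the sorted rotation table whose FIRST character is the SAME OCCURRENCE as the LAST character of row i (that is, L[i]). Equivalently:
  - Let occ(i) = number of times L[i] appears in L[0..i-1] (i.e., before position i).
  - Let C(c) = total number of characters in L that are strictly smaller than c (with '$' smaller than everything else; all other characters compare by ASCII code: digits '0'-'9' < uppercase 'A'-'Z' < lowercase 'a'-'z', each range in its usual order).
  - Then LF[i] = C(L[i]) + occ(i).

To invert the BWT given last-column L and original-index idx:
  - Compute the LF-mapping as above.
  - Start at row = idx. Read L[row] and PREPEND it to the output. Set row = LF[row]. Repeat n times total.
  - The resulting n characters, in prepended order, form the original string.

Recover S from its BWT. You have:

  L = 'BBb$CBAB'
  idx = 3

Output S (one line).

Answer: BACBBbB$

Derivation:
LF mapping: 2 3 7 0 6 4 1 5
Walk LF starting at row 3, prepending L[row]:
  step 1: row=3, L[3]='$', prepend. Next row=LF[3]=0
  step 2: row=0, L[0]='B', prepend. Next row=LF[0]=2
  step 3: row=2, L[2]='b', prepend. Next row=LF[2]=7
  step 4: row=7, L[7]='B', prepend. Next row=LF[7]=5
  step 5: row=5, L[5]='B', prepend. Next row=LF[5]=4
  step 6: row=4, L[4]='C', prepend. Next row=LF[4]=6
  step 7: row=6, L[6]='A', prepend. Next row=LF[6]=1
  step 8: row=1, L[1]='B', prepend. Next row=LF[1]=3
Reversed output: BACBBbB$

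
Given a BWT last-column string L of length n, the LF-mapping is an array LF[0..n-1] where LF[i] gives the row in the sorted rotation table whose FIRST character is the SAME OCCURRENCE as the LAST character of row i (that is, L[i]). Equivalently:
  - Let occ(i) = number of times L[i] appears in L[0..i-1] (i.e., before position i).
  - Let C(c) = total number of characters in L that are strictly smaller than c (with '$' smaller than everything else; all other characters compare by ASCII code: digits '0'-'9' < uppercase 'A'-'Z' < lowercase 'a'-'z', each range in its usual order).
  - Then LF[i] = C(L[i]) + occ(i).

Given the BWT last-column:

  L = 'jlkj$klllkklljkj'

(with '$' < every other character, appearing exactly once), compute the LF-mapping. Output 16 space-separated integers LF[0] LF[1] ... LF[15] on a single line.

Answer: 1 10 5 2 0 6 11 12 13 7 8 14 15 3 9 4

Derivation:
Char counts: '$':1, 'j':4, 'k':5, 'l':6
C (first-col start): C('$')=0, C('j')=1, C('k')=5, C('l')=10
L[0]='j': occ=0, LF[0]=C('j')+0=1+0=1
L[1]='l': occ=0, LF[1]=C('l')+0=10+0=10
L[2]='k': occ=0, LF[2]=C('k')+0=5+0=5
L[3]='j': occ=1, LF[3]=C('j')+1=1+1=2
L[4]='$': occ=0, LF[4]=C('$')+0=0+0=0
L[5]='k': occ=1, LF[5]=C('k')+1=5+1=6
L[6]='l': occ=1, LF[6]=C('l')+1=10+1=11
L[7]='l': occ=2, LF[7]=C('l')+2=10+2=12
L[8]='l': occ=3, LF[8]=C('l')+3=10+3=13
L[9]='k': occ=2, LF[9]=C('k')+2=5+2=7
L[10]='k': occ=3, LF[10]=C('k')+3=5+3=8
L[11]='l': occ=4, LF[11]=C('l')+4=10+4=14
L[12]='l': occ=5, LF[12]=C('l')+5=10+5=15
L[13]='j': occ=2, LF[13]=C('j')+2=1+2=3
L[14]='k': occ=4, LF[14]=C('k')+4=5+4=9
L[15]='j': occ=3, LF[15]=C('j')+3=1+3=4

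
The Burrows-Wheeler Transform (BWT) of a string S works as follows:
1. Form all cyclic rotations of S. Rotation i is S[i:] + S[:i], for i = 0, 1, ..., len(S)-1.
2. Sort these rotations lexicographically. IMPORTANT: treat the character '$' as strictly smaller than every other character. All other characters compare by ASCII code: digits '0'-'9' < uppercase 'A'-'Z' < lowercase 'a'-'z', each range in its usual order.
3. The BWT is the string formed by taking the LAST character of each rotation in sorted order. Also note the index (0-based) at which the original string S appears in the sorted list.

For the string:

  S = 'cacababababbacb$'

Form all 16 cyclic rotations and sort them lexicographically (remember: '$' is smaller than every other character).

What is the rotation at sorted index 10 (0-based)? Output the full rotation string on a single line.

Answer: babbacb$cacababa

Derivation:
All 16 rotations (rotation i = S[i:]+S[:i]):
  rot[0] = cacababababbacb$
  rot[1] = acababababbacb$c
  rot[2] = cababababbacb$ca
  rot[3] = ababababbacb$cac
  rot[4] = babababbacb$caca
  rot[5] = abababbacb$cacab
  rot[6] = bababbacb$cacaba
  rot[7] = ababbacb$cacabab
  rot[8] = babbacb$cacababa
  rot[9] = abbacb$cacababab
  rot[10] = bbacb$cacabababa
  rot[11] = bacb$cacabababab
  rot[12] = acb$cacababababb
  rot[13] = cb$cacababababba
  rot[14] = b$cacababababbac
  rot[15] = $cacababababbacb
Sorted (with $ < everything):
  sorted[0] = $cacababababbacb
  sorted[1] = ababababbacb$cac
  sorted[2] = abababbacb$cacab
  sorted[3] = ababbacb$cacabab
  sorted[4] = abbacb$cacababab
  sorted[5] = acababababbacb$c
  sorted[6] = acb$cacababababb
  sorted[7] = b$cacababababbac
  sorted[8] = babababbacb$caca
  sorted[9] = bababbacb$cacaba
  sorted[10] = babbacb$cacababa
  sorted[11] = bacb$cacabababab
  sorted[12] = bbacb$cacabababa
  sorted[13] = cababababbacb$ca
  sorted[14] = cacababababbacb$
  sorted[15] = cb$cacababababba
sorted[10] = babbacb$cacababa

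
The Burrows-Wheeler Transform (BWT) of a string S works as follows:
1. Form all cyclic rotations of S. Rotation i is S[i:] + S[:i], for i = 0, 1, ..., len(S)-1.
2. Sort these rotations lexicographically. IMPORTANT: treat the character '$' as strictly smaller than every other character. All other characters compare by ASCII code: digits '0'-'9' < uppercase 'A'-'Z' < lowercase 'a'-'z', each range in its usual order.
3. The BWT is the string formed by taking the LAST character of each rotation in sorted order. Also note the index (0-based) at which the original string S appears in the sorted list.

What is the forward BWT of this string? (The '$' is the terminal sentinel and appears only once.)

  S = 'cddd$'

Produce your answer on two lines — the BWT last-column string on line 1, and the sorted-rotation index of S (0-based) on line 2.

Answer: d$ddc
1

Derivation:
All 5 rotations (rotation i = S[i:]+S[:i]):
  rot[0] = cddd$
  rot[1] = ddd$c
  rot[2] = dd$cd
  rot[3] = d$cdd
  rot[4] = $cddd
Sorted (with $ < everything):
  sorted[0] = $cddd  (last char: 'd')
  sorted[1] = cddd$  (last char: '$')
  sorted[2] = d$cdd  (last char: 'd')
  sorted[3] = dd$cd  (last char: 'd')
  sorted[4] = ddd$c  (last char: 'c')
Last column: d$ddc
Original string S is at sorted index 1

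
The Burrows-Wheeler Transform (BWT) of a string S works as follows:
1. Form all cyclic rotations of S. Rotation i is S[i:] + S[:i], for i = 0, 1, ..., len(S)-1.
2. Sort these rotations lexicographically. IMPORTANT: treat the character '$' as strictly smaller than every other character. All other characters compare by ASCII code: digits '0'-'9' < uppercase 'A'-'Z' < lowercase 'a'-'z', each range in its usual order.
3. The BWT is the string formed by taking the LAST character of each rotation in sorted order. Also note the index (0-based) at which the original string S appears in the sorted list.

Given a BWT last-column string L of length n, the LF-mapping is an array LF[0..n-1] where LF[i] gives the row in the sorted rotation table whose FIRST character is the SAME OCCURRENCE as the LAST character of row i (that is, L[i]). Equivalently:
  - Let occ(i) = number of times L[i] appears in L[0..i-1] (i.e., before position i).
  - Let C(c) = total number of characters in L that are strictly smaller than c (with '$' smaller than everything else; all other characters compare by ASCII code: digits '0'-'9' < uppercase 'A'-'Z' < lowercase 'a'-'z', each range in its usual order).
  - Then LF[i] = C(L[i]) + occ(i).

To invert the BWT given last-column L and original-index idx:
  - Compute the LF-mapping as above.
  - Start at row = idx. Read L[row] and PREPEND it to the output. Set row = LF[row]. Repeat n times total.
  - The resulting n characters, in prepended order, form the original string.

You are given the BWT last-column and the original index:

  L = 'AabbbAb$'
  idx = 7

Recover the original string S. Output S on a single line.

LF mapping: 1 3 4 5 6 2 7 0
Walk LF starting at row 7, prepending L[row]:
  step 1: row=7, L[7]='$', prepend. Next row=LF[7]=0
  step 2: row=0, L[0]='A', prepend. Next row=LF[0]=1
  step 3: row=1, L[1]='a', prepend. Next row=LF[1]=3
  step 4: row=3, L[3]='b', prepend. Next row=LF[3]=5
  step 5: row=5, L[5]='A', prepend. Next row=LF[5]=2
  step 6: row=2, L[2]='b', prepend. Next row=LF[2]=4
  step 7: row=4, L[4]='b', prepend. Next row=LF[4]=6
  step 8: row=6, L[6]='b', prepend. Next row=LF[6]=7
Reversed output: bbbAbaA$

Answer: bbbAbaA$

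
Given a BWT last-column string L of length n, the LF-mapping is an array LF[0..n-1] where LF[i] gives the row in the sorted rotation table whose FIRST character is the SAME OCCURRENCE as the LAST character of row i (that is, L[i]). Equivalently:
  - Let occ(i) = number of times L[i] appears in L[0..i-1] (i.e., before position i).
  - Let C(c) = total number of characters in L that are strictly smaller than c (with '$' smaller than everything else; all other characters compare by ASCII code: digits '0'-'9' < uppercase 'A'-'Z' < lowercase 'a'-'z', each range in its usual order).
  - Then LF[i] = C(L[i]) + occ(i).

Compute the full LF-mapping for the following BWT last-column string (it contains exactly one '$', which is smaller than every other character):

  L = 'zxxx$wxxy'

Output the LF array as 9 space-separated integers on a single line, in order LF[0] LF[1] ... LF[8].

Char counts: '$':1, 'w':1, 'x':5, 'y':1, 'z':1
C (first-col start): C('$')=0, C('w')=1, C('x')=2, C('y')=7, C('z')=8
L[0]='z': occ=0, LF[0]=C('z')+0=8+0=8
L[1]='x': occ=0, LF[1]=C('x')+0=2+0=2
L[2]='x': occ=1, LF[2]=C('x')+1=2+1=3
L[3]='x': occ=2, LF[3]=C('x')+2=2+2=4
L[4]='$': occ=0, LF[4]=C('$')+0=0+0=0
L[5]='w': occ=0, LF[5]=C('w')+0=1+0=1
L[6]='x': occ=3, LF[6]=C('x')+3=2+3=5
L[7]='x': occ=4, LF[7]=C('x')+4=2+4=6
L[8]='y': occ=0, LF[8]=C('y')+0=7+0=7

Answer: 8 2 3 4 0 1 5 6 7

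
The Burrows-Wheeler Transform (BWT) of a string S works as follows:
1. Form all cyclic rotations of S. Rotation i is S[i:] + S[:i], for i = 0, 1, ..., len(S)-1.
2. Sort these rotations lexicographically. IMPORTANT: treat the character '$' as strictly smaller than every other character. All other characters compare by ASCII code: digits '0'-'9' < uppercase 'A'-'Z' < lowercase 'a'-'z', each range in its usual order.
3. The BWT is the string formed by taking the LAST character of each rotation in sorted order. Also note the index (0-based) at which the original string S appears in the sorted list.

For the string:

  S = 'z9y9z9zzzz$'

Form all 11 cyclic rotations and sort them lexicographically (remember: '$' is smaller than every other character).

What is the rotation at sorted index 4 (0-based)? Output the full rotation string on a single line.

All 11 rotations (rotation i = S[i:]+S[:i]):
  rot[0] = z9y9z9zzzz$
  rot[1] = 9y9z9zzzz$z
  rot[2] = y9z9zzzz$z9
  rot[3] = 9z9zzzz$z9y
  rot[4] = z9zzzz$z9y9
  rot[5] = 9zzzz$z9y9z
  rot[6] = zzzz$z9y9z9
  rot[7] = zzz$z9y9z9z
  rot[8] = zz$z9y9z9zz
  rot[9] = z$z9y9z9zzz
  rot[10] = $z9y9z9zzzz
Sorted (with $ < everything):
  sorted[0] = $z9y9z9zzzz
  sorted[1] = 9y9z9zzzz$z
  sorted[2] = 9z9zzzz$z9y
  sorted[3] = 9zzzz$z9y9z
  sorted[4] = y9z9zzzz$z9
  sorted[5] = z$z9y9z9zzz
  sorted[6] = z9y9z9zzzz$
  sorted[7] = z9zzzz$z9y9
  sorted[8] = zz$z9y9z9zz
  sorted[9] = zzz$z9y9z9z
  sorted[10] = zzzz$z9y9z9
sorted[4] = y9z9zzzz$z9

Answer: y9z9zzzz$z9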